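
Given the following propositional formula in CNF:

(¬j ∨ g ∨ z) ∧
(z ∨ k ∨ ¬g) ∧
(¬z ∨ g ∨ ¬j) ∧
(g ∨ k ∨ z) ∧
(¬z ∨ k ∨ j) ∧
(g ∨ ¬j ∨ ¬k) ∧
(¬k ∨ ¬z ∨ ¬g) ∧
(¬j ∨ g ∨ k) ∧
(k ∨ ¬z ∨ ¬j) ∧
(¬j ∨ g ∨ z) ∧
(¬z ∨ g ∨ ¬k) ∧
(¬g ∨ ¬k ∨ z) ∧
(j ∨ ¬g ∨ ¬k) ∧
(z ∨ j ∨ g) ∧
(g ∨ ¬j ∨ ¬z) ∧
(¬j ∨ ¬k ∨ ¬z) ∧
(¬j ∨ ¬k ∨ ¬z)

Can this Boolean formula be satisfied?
No

No, the formula is not satisfiable.

No assignment of truth values to the variables can make all 17 clauses true simultaneously.

The formula is UNSAT (unsatisfiable).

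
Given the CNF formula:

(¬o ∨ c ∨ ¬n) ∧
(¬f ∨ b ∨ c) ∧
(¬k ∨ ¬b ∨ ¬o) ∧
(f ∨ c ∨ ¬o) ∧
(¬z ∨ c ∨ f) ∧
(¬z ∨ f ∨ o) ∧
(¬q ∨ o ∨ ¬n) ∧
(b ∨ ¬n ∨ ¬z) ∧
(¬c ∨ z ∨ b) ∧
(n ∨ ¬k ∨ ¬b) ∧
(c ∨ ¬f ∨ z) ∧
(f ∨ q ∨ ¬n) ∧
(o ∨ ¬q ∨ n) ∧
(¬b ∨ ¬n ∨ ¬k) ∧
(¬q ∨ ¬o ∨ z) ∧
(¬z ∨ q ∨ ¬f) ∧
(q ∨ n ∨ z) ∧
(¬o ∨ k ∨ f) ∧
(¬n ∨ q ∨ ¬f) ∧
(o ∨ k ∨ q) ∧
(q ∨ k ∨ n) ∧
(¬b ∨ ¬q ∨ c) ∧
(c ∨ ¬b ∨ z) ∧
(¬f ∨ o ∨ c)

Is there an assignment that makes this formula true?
Yes

Yes, the formula is satisfiable.

One satisfying assignment is: q=True, k=False, o=True, c=True, n=False, z=True, b=False, f=True

Verification: With this assignment, all 24 clauses evaluate to true.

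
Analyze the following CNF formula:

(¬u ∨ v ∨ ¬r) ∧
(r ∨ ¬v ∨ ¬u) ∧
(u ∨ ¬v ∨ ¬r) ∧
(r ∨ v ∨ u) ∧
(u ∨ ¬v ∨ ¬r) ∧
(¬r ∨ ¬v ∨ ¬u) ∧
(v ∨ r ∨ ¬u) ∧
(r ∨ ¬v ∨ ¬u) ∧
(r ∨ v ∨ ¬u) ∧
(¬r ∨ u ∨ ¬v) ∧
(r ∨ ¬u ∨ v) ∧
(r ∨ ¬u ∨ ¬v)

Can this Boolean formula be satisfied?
Yes

Yes, the formula is satisfiable.

One satisfying assignment is: u=False, v=True, r=False

Verification: With this assignment, all 12 clauses evaluate to true.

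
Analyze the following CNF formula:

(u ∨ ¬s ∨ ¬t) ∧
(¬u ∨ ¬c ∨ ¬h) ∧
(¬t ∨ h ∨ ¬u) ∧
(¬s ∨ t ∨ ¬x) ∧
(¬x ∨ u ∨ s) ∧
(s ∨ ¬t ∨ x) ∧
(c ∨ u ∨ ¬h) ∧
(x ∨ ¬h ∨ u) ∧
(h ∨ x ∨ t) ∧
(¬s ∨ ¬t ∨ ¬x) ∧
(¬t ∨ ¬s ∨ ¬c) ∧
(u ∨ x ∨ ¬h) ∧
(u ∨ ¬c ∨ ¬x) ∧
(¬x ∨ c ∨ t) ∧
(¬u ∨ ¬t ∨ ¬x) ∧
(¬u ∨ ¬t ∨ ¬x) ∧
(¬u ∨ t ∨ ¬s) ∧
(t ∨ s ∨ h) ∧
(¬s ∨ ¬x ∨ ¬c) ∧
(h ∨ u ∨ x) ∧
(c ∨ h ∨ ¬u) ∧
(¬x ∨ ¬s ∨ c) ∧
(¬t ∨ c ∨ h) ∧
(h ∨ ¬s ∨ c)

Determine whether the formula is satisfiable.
Yes

Yes, the formula is satisfiable.

One satisfying assignment is: x=False, h=True, c=False, t=False, s=False, u=True

Verification: With this assignment, all 24 clauses evaluate to true.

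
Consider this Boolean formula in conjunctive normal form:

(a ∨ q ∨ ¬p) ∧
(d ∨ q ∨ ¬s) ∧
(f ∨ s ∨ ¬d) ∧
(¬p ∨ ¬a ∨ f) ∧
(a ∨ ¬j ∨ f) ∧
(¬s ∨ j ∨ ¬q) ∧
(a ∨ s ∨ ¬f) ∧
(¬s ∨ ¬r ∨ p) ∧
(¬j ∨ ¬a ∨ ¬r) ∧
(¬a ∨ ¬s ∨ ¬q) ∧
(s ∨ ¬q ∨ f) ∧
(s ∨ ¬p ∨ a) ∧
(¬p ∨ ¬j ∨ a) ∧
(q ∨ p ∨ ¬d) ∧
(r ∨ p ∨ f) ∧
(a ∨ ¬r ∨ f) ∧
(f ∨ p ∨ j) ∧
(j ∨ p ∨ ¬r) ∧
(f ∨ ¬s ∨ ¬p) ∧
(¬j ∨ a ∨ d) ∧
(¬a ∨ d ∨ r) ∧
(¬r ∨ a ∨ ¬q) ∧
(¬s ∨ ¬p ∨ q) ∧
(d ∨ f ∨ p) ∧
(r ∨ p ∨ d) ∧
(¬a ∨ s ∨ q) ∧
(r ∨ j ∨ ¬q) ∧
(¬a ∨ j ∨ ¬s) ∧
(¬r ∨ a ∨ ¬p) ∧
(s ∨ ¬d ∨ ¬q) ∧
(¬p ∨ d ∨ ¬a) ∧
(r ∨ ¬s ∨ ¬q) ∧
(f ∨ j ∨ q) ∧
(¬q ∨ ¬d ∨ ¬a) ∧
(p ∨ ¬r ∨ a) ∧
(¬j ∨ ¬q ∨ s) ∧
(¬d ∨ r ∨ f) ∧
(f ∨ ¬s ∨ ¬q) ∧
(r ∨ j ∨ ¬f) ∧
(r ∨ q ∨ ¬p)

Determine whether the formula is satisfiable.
No

No, the formula is not satisfiable.

No assignment of truth values to the variables can make all 40 clauses true simultaneously.

The formula is UNSAT (unsatisfiable).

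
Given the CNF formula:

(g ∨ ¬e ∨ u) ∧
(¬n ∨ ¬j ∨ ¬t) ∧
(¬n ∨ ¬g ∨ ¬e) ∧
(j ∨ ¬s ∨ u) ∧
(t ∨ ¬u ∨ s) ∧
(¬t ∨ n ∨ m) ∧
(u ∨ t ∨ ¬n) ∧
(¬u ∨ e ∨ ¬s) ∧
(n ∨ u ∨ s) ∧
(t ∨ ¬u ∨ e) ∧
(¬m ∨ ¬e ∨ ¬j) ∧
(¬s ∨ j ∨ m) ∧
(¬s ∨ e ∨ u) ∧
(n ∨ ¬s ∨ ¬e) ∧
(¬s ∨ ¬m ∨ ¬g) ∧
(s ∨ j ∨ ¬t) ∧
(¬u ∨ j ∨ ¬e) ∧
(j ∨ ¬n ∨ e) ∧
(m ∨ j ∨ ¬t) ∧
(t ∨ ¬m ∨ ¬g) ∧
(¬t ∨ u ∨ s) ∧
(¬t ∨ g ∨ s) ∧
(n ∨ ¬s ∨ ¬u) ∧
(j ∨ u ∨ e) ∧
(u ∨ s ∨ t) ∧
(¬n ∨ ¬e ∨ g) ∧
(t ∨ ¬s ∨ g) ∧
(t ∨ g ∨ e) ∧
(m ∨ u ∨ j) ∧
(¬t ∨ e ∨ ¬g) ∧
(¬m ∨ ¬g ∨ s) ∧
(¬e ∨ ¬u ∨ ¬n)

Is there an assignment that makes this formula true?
No

No, the formula is not satisfiable.

No assignment of truth values to the variables can make all 32 clauses true simultaneously.

The formula is UNSAT (unsatisfiable).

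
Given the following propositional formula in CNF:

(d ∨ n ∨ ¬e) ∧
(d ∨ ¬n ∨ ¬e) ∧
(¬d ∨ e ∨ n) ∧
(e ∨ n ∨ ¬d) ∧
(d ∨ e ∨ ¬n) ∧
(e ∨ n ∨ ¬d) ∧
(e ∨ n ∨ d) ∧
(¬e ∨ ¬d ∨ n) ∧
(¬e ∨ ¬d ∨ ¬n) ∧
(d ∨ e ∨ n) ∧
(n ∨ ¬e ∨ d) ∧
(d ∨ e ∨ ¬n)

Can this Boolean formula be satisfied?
Yes

Yes, the formula is satisfiable.

One satisfying assignment is: n=True, d=True, e=False

Verification: With this assignment, all 12 clauses evaluate to true.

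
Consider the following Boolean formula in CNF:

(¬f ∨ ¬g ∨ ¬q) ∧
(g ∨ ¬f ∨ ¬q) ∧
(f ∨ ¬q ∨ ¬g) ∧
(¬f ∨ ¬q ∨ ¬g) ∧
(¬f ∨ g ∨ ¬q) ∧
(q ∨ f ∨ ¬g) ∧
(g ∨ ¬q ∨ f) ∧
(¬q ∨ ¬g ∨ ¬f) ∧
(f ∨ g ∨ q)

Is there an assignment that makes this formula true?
Yes

Yes, the formula is satisfiable.

One satisfying assignment is: q=False, g=False, f=True

Verification: With this assignment, all 9 clauses evaluate to true.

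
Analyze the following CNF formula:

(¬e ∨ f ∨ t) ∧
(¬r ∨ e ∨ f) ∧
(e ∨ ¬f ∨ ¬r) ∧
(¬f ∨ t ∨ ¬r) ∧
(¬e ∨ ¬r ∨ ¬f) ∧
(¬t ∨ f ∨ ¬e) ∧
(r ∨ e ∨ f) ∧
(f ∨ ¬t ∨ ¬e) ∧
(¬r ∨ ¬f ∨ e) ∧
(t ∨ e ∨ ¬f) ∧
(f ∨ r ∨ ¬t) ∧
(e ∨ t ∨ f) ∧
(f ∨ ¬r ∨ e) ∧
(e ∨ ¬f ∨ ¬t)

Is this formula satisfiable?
Yes

Yes, the formula is satisfiable.

One satisfying assignment is: e=True, f=True, r=False, t=False

Verification: With this assignment, all 14 clauses evaluate to true.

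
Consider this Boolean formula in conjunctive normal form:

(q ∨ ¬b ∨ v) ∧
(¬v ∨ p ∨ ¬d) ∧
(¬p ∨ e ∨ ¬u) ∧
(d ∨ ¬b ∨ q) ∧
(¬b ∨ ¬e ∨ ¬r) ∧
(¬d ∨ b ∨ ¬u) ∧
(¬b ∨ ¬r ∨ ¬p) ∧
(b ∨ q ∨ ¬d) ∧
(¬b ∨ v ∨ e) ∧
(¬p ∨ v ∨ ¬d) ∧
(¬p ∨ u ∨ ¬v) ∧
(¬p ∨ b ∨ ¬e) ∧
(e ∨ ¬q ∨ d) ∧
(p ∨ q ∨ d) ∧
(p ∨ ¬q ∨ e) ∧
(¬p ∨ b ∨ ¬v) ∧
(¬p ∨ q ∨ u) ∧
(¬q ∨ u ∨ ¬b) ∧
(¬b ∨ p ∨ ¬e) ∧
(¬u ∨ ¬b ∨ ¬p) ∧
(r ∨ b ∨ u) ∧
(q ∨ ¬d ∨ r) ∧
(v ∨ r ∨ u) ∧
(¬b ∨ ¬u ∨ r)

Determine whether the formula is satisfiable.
Yes

Yes, the formula is satisfiable.

One satisfying assignment is: e=True, q=True, r=True, b=False, u=False, v=False, p=False, d=True

Verification: With this assignment, all 24 clauses evaluate to true.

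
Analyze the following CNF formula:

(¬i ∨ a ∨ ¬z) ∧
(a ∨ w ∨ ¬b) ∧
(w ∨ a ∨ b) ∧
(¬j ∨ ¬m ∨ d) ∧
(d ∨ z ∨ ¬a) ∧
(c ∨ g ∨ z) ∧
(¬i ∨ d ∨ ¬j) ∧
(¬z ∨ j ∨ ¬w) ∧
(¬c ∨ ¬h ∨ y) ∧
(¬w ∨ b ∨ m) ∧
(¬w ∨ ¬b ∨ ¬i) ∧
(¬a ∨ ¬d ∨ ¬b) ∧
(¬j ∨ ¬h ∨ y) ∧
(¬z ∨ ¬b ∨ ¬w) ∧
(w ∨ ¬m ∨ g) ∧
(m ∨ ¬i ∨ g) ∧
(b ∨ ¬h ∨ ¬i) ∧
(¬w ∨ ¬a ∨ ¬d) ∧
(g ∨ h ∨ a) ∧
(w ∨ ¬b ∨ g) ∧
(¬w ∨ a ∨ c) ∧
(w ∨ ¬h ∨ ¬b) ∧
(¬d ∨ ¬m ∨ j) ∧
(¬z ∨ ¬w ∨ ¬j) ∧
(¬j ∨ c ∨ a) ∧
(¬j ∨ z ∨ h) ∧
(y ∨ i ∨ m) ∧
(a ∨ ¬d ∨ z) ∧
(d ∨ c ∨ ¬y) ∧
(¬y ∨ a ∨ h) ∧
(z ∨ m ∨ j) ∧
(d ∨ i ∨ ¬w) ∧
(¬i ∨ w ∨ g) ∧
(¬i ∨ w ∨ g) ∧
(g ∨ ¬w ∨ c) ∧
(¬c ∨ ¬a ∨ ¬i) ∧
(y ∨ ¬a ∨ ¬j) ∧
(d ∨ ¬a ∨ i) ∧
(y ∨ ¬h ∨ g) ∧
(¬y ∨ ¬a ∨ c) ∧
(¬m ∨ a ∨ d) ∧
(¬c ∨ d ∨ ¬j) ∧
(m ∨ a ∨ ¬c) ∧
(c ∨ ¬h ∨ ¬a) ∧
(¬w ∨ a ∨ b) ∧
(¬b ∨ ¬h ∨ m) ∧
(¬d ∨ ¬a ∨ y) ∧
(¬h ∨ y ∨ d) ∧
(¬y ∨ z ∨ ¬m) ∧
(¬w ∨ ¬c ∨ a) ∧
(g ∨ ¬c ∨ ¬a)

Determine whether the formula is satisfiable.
Yes

Yes, the formula is satisfiable.

One satisfying assignment is: a=True, z=True, j=False, c=False, h=False, g=True, d=False, b=True, y=False, m=False, w=False, i=True

Verification: With this assignment, all 51 clauses evaluate to true.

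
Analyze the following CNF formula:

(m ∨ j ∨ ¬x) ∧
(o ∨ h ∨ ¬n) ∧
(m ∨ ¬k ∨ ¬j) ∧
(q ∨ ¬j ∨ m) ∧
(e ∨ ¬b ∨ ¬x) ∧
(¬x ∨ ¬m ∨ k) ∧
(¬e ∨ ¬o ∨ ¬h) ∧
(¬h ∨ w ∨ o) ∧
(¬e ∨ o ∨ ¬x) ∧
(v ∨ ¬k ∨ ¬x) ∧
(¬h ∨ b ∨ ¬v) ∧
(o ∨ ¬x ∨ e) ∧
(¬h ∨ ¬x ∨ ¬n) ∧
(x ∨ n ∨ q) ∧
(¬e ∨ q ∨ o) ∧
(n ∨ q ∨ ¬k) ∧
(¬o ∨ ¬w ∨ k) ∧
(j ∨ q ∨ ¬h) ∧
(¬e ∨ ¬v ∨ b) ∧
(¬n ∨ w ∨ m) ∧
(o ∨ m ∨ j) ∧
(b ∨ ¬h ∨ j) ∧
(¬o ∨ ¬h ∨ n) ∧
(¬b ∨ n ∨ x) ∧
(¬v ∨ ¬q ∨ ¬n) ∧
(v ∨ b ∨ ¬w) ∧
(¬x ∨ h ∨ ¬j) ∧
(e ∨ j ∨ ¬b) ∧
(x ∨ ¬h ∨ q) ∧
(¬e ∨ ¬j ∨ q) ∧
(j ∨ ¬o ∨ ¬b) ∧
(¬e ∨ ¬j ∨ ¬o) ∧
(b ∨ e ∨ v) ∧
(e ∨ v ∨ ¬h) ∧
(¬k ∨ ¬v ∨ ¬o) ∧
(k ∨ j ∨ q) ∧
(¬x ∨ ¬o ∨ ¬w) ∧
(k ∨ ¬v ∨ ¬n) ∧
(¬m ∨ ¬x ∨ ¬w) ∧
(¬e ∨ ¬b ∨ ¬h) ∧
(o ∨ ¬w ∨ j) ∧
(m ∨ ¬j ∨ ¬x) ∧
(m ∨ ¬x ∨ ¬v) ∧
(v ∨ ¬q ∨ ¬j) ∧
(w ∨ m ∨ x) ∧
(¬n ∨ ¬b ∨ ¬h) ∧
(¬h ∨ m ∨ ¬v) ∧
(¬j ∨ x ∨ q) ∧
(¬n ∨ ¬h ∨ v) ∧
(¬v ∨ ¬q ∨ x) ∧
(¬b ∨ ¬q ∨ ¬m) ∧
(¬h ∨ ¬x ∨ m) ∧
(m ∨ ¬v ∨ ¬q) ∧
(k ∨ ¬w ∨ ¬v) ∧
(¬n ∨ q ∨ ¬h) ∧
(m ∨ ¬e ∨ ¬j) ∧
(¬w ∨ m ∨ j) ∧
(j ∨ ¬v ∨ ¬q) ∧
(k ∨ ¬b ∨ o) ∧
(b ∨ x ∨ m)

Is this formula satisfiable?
Yes

Yes, the formula is satisfiable.

One satisfying assignment is: m=True, j=False, o=True, n=True, e=True, h=False, k=True, w=False, v=False, b=False, q=False, x=False

Verification: With this assignment, all 60 clauses evaluate to true.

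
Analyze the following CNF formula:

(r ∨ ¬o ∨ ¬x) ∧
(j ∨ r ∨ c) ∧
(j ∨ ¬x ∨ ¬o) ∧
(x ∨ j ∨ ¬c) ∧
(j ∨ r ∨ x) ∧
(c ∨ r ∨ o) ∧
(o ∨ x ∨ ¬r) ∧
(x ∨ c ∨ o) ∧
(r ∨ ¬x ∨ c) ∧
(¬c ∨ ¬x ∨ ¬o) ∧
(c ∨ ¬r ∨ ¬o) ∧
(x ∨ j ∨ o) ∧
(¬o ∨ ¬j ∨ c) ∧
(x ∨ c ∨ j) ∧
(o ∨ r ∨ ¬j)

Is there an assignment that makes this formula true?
Yes

Yes, the formula is satisfiable.

One satisfying assignment is: c=True, r=False, x=False, j=True, o=True

Verification: With this assignment, all 15 clauses evaluate to true.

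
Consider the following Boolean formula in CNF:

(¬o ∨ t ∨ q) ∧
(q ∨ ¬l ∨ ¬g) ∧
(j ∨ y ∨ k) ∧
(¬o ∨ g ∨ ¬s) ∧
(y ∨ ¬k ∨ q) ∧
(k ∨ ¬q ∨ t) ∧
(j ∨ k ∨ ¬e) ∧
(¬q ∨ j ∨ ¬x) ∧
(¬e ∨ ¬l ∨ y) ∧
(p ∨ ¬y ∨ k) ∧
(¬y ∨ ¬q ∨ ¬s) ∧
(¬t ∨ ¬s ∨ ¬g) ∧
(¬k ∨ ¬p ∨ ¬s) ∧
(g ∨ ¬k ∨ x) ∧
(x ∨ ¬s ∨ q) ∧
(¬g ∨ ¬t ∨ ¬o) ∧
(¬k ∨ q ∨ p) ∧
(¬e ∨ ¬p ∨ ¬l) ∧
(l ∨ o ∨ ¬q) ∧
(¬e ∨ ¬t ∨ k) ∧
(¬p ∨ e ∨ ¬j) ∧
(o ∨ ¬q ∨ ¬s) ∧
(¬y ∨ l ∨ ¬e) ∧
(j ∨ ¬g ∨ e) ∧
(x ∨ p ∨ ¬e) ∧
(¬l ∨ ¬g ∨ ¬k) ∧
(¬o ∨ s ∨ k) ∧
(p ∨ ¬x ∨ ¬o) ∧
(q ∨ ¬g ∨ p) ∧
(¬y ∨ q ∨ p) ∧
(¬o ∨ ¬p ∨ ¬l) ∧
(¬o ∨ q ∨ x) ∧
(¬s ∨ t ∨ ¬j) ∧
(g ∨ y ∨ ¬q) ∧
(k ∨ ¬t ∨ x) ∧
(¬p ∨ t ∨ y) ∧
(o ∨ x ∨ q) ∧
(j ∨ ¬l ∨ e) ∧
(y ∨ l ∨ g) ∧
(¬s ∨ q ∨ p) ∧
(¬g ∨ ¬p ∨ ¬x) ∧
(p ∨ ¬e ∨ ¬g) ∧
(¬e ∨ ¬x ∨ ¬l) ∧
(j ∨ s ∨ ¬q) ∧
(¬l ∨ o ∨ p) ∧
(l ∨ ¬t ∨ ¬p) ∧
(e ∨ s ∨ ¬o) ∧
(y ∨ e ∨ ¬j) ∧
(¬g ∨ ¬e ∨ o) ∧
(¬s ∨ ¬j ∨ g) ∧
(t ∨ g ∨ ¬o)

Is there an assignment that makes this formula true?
Yes

Yes, the formula is satisfiable.

One satisfying assignment is: g=False, e=False, l=False, j=False, y=True, s=False, o=False, p=True, t=False, q=False, k=True, x=True

Verification: With this assignment, all 51 clauses evaluate to true.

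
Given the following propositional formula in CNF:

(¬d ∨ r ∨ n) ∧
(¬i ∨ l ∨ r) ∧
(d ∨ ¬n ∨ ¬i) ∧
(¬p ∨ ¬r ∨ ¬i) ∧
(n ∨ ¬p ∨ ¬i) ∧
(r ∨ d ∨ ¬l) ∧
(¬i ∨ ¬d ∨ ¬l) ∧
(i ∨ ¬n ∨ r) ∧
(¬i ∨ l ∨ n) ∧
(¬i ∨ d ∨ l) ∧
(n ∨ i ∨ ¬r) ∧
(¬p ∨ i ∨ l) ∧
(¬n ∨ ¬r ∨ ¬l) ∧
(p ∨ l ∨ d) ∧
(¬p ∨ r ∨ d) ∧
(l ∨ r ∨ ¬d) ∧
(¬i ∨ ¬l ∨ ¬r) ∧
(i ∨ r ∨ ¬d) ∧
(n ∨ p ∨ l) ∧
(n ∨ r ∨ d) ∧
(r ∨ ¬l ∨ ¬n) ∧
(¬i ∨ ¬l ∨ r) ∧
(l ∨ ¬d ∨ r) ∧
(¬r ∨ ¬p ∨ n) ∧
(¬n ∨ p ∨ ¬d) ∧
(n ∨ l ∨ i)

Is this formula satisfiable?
No

No, the formula is not satisfiable.

No assignment of truth values to the variables can make all 26 clauses true simultaneously.

The formula is UNSAT (unsatisfiable).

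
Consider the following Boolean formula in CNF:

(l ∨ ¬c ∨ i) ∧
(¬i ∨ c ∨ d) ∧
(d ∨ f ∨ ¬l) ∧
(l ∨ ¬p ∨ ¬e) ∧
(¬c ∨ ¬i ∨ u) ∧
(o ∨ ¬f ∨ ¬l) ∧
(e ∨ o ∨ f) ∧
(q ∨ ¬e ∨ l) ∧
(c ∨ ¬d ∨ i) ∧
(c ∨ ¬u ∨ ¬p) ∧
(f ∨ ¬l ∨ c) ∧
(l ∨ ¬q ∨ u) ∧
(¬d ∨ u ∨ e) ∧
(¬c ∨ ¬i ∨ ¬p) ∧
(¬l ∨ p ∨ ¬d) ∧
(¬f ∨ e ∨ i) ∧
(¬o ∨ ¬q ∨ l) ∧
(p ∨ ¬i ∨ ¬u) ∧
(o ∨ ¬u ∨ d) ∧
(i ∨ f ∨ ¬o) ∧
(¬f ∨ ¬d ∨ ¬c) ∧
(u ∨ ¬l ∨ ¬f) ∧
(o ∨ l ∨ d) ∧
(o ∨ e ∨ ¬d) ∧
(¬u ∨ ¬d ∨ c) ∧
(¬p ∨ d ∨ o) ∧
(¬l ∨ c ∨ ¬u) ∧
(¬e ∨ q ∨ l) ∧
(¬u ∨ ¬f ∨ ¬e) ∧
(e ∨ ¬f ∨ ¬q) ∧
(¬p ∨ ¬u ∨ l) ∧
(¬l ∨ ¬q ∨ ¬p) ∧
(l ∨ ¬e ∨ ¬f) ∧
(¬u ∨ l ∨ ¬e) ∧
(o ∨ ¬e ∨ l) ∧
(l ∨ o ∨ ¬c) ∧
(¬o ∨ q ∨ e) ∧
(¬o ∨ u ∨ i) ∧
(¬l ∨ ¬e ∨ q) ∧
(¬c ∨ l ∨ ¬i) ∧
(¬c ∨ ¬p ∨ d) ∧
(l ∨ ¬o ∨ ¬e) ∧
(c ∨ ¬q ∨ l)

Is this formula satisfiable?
No

No, the formula is not satisfiable.

No assignment of truth values to the variables can make all 43 clauses true simultaneously.

The formula is UNSAT (unsatisfiable).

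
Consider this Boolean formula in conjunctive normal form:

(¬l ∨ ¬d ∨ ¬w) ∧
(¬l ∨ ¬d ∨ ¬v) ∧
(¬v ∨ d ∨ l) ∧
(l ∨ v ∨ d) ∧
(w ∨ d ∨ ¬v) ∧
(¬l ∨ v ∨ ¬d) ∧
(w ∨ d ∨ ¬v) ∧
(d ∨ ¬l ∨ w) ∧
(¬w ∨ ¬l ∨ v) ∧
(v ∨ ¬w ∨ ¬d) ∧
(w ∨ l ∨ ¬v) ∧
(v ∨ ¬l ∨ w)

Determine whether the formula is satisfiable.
Yes

Yes, the formula is satisfiable.

One satisfying assignment is: v=False, l=False, d=True, w=False

Verification: With this assignment, all 12 clauses evaluate to true.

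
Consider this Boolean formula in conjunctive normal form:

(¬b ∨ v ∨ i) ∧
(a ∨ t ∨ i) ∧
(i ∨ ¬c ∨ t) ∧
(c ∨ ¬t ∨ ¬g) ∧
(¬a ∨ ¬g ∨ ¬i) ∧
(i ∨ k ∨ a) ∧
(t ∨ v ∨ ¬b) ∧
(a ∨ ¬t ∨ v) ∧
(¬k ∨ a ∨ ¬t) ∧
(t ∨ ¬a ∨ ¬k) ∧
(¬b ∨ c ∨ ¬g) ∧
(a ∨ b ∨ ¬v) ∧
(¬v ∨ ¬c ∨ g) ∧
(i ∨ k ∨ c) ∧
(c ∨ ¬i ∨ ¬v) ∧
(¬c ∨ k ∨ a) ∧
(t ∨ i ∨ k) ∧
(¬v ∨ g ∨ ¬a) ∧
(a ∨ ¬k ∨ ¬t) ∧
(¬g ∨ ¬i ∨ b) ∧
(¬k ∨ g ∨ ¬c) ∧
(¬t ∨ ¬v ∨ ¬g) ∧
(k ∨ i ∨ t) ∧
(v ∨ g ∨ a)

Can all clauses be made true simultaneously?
Yes

Yes, the formula is satisfiable.

One satisfying assignment is: b=False, k=False, v=False, i=True, g=False, t=False, c=False, a=True

Verification: With this assignment, all 24 clauses evaluate to true.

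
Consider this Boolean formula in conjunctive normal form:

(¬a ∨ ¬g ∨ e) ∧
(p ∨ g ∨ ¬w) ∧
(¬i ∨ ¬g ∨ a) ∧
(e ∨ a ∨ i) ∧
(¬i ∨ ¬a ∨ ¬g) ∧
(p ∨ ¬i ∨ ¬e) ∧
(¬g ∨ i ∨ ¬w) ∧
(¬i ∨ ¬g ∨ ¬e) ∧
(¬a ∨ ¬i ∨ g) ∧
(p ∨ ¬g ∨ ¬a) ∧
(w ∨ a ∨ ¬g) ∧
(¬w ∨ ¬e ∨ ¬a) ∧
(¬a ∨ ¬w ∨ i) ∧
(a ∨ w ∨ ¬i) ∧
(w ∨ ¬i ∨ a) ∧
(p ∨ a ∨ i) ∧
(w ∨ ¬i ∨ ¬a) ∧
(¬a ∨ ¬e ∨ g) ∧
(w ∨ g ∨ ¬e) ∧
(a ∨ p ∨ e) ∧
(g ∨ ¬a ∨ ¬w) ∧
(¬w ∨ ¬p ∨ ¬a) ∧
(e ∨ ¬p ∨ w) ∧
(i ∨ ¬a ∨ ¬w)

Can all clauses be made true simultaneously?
Yes

Yes, the formula is satisfiable.

One satisfying assignment is: w=False, g=False, i=False, a=True, p=False, e=False

Verification: With this assignment, all 24 clauses evaluate to true.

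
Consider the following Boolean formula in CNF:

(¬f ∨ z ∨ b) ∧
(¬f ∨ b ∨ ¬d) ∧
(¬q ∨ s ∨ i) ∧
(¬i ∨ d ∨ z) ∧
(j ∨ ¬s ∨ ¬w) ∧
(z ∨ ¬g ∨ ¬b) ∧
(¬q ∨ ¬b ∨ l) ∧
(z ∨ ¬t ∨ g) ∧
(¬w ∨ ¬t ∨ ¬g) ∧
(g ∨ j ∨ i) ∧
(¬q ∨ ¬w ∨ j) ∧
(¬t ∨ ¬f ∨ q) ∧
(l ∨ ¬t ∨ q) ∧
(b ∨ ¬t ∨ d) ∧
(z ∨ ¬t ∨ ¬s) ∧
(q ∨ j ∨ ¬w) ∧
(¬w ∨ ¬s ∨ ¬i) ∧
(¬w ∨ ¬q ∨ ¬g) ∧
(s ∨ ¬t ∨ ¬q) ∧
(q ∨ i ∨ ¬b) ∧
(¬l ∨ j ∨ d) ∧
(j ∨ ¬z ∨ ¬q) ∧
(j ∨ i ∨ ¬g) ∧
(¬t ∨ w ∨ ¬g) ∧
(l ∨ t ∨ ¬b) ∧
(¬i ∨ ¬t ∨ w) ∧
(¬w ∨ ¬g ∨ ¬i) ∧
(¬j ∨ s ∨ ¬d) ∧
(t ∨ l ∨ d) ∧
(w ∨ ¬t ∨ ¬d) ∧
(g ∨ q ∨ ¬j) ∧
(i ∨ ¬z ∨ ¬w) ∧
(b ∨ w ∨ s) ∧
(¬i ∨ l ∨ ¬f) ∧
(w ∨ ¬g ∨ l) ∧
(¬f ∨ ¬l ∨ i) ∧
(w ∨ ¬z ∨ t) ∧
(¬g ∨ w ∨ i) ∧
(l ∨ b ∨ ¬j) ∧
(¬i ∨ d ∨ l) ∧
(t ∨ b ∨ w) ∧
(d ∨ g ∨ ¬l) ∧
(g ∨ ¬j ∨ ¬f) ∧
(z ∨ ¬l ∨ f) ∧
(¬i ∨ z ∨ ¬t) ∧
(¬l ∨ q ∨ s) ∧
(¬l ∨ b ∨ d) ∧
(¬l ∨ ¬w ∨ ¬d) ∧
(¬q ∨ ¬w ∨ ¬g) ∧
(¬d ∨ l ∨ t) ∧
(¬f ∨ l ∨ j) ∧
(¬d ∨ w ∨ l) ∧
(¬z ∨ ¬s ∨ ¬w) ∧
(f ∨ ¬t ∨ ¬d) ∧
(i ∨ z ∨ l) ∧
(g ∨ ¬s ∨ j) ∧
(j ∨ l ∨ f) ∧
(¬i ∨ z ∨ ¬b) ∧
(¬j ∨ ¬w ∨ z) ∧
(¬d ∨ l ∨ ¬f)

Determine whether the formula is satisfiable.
No

No, the formula is not satisfiable.

No assignment of truth values to the variables can make all 60 clauses true simultaneously.

The formula is UNSAT (unsatisfiable).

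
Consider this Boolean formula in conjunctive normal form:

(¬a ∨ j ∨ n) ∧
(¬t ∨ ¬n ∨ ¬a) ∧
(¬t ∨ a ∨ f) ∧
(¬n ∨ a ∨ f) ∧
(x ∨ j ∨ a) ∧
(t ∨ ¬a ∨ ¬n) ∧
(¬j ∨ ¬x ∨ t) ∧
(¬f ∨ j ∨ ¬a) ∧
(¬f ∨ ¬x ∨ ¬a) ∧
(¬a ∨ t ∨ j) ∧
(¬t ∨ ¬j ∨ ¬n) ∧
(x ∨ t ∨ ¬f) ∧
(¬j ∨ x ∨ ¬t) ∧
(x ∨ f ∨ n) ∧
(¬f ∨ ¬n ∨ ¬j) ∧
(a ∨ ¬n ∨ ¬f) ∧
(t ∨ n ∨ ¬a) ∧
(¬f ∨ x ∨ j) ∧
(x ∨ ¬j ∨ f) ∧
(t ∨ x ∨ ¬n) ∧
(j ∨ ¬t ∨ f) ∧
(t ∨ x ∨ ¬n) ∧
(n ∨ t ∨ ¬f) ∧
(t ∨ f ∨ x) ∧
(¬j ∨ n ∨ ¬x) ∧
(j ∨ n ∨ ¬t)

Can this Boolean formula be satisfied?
Yes

Yes, the formula is satisfiable.

One satisfying assignment is: j=False, n=False, f=False, x=True, t=False, a=False

Verification: With this assignment, all 26 clauses evaluate to true.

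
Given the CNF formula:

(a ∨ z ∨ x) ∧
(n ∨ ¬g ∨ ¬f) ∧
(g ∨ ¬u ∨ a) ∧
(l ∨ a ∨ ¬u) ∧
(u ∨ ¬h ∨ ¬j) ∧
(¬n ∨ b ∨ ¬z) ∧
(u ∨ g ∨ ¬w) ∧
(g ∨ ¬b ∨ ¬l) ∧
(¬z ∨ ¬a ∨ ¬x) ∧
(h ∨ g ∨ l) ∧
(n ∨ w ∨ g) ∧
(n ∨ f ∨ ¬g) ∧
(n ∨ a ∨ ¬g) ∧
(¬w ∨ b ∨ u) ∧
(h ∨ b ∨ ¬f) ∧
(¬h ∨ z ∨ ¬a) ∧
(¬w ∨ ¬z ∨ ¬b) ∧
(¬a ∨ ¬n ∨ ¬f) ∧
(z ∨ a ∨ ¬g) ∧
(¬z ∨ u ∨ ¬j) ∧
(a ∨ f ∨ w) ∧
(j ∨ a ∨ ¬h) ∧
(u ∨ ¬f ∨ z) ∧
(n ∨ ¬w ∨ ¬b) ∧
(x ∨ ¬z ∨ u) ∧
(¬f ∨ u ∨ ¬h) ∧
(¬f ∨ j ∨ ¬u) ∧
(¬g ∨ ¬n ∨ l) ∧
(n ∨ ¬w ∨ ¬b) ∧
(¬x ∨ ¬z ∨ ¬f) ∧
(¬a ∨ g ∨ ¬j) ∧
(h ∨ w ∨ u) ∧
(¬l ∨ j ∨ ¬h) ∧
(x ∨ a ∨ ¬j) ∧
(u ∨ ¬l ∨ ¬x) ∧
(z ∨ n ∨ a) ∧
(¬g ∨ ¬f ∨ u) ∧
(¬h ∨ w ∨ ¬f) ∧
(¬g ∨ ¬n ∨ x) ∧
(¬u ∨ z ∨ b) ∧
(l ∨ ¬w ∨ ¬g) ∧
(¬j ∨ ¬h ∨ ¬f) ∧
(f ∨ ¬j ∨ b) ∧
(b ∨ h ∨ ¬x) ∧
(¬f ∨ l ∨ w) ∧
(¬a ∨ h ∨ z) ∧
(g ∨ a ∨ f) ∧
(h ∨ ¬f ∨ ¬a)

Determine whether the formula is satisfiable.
Yes

Yes, the formula is satisfiable.

One satisfying assignment is: a=True, b=True, z=True, w=False, h=True, u=True, x=False, j=False, f=False, g=False, l=False, n=True

Verification: With this assignment, all 48 clauses evaluate to true.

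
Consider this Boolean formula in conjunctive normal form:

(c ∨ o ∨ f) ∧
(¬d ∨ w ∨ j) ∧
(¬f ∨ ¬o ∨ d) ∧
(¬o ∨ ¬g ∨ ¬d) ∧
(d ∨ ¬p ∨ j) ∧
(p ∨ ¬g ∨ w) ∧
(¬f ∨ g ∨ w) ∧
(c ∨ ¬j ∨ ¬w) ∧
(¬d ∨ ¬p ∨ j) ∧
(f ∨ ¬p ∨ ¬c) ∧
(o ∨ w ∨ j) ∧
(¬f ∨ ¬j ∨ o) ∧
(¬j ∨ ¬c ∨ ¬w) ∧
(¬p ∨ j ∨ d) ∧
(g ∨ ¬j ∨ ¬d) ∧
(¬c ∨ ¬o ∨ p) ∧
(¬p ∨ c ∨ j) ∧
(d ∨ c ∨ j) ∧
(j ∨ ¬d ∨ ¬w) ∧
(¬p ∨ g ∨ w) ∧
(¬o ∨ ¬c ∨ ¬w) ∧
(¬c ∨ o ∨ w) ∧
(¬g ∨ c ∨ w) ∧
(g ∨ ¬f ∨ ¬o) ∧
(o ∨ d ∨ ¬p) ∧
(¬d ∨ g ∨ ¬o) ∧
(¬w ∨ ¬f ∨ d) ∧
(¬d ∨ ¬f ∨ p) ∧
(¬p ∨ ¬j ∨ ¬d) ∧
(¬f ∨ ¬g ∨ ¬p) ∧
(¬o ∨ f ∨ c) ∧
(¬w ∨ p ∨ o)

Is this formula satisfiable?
No

No, the formula is not satisfiable.

No assignment of truth values to the variables can make all 32 clauses true simultaneously.

The formula is UNSAT (unsatisfiable).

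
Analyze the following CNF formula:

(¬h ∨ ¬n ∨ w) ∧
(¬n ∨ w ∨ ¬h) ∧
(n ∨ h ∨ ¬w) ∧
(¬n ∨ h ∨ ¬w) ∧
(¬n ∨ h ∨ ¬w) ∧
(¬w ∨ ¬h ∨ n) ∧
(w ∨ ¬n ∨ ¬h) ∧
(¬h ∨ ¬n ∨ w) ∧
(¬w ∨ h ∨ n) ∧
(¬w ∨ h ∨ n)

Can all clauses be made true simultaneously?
Yes

Yes, the formula is satisfiable.

One satisfying assignment is: n=False, w=False, h=False

Verification: With this assignment, all 10 clauses evaluate to true.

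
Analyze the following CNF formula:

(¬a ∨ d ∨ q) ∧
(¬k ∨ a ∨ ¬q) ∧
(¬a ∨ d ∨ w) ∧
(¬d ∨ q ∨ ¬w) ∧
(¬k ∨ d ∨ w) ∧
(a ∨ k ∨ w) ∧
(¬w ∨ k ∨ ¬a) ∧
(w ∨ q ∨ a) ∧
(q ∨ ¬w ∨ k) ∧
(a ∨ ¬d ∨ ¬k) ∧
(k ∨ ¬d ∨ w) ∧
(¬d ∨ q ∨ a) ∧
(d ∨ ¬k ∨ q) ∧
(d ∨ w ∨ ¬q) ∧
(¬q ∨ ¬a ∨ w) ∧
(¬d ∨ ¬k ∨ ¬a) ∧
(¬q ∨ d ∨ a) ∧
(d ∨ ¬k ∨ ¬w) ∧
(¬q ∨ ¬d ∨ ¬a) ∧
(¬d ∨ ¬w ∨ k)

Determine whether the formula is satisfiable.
No

No, the formula is not satisfiable.

No assignment of truth values to the variables can make all 20 clauses true simultaneously.

The formula is UNSAT (unsatisfiable).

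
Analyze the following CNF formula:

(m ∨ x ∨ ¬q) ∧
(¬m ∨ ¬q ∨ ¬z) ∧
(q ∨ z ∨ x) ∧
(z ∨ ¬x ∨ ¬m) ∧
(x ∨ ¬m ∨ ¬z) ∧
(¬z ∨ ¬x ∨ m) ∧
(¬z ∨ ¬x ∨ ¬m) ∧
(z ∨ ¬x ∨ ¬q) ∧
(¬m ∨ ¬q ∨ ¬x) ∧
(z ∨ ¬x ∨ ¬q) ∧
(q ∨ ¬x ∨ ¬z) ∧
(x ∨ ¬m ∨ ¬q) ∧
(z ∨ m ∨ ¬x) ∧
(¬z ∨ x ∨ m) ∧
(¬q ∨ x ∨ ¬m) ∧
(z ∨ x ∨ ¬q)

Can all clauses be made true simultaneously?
No

No, the formula is not satisfiable.

No assignment of truth values to the variables can make all 16 clauses true simultaneously.

The formula is UNSAT (unsatisfiable).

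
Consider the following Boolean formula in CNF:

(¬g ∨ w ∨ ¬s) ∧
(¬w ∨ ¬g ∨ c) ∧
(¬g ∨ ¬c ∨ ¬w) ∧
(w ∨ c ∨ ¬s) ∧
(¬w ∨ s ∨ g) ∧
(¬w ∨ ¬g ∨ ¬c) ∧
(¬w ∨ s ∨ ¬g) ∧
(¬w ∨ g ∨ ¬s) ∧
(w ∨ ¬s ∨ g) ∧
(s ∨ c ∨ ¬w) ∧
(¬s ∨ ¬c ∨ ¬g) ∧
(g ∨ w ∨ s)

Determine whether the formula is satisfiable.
Yes

Yes, the formula is satisfiable.

One satisfying assignment is: s=False, c=False, w=False, g=True

Verification: With this assignment, all 12 clauses evaluate to true.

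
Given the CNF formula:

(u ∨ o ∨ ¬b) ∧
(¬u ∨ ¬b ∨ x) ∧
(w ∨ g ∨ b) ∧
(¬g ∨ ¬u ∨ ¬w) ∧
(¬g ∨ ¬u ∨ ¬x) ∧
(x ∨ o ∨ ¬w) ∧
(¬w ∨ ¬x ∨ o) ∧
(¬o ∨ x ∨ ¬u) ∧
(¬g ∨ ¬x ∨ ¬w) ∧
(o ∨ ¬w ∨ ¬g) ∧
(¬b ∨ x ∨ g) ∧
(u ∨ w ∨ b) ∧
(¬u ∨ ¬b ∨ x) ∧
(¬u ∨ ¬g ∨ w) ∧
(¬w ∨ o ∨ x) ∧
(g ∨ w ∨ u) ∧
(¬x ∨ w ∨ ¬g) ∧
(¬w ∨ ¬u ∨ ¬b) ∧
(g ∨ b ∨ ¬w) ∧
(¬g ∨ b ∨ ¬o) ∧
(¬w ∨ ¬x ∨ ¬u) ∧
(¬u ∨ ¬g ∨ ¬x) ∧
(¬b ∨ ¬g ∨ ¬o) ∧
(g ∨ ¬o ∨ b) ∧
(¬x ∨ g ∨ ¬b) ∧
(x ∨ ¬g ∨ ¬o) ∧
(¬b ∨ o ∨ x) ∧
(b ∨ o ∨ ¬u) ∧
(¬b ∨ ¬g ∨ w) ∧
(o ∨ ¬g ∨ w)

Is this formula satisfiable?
No

No, the formula is not satisfiable.

No assignment of truth values to the variables can make all 30 clauses true simultaneously.

The formula is UNSAT (unsatisfiable).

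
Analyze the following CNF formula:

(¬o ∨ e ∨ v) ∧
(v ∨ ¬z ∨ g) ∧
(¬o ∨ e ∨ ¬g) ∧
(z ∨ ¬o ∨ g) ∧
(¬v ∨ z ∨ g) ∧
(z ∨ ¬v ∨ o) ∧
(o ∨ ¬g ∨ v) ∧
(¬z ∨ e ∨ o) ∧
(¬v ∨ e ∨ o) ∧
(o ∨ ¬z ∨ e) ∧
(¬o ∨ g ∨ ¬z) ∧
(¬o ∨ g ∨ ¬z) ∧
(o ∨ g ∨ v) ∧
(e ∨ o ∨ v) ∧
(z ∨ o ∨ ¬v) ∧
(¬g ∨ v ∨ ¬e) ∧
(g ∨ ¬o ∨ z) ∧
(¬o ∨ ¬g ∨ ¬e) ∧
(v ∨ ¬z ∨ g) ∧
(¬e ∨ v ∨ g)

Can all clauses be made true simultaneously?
Yes

Yes, the formula is satisfiable.

One satisfying assignment is: g=False, e=True, o=False, v=True, z=True

Verification: With this assignment, all 20 clauses evaluate to true.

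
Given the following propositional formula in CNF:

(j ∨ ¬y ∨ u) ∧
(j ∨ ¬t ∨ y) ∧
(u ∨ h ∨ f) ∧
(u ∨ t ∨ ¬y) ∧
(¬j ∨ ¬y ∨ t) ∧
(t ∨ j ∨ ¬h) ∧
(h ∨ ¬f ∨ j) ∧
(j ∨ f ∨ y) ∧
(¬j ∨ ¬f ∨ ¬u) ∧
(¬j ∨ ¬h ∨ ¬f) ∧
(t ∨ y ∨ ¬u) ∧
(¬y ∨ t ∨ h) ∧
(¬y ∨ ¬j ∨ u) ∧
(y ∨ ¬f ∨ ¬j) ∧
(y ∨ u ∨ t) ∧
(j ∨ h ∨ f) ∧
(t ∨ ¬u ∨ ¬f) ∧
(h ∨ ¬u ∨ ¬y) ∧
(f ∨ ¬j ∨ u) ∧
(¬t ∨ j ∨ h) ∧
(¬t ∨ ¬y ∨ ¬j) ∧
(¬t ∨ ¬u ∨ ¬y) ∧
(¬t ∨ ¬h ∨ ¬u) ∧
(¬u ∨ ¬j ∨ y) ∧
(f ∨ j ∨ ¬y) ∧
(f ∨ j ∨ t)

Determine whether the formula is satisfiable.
No

No, the formula is not satisfiable.

No assignment of truth values to the variables can make all 26 clauses true simultaneously.

The formula is UNSAT (unsatisfiable).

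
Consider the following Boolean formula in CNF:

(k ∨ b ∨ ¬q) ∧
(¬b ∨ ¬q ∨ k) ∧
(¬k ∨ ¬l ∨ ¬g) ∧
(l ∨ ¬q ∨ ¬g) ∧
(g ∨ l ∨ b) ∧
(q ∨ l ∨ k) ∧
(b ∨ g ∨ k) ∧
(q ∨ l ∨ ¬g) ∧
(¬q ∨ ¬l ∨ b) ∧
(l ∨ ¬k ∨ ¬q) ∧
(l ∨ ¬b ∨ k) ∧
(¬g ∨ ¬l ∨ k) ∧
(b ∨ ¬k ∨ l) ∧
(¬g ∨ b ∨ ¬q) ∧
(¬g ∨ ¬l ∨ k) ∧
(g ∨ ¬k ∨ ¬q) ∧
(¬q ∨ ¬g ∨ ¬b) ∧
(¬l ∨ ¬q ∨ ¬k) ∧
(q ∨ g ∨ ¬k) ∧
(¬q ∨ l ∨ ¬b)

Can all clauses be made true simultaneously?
Yes

Yes, the formula is satisfiable.

One satisfying assignment is: l=True, b=True, g=False, k=False, q=False

Verification: With this assignment, all 20 clauses evaluate to true.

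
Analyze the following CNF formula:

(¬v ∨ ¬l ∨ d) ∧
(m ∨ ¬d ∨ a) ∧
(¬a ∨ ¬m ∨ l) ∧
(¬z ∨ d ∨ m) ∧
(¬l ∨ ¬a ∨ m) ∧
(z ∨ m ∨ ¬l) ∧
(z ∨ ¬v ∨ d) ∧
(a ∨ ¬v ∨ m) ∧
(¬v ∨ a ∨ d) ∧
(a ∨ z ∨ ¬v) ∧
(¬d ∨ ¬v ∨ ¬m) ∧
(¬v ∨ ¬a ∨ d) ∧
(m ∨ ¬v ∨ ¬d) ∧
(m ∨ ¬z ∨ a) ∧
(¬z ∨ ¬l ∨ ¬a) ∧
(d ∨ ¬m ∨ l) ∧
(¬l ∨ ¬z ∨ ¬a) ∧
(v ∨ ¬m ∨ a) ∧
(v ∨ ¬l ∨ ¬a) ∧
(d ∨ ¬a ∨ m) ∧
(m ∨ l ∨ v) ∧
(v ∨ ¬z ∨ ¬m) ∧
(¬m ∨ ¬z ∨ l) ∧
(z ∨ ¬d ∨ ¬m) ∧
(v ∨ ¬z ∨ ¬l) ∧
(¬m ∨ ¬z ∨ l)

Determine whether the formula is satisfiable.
No

No, the formula is not satisfiable.

No assignment of truth values to the variables can make all 26 clauses true simultaneously.

The formula is UNSAT (unsatisfiable).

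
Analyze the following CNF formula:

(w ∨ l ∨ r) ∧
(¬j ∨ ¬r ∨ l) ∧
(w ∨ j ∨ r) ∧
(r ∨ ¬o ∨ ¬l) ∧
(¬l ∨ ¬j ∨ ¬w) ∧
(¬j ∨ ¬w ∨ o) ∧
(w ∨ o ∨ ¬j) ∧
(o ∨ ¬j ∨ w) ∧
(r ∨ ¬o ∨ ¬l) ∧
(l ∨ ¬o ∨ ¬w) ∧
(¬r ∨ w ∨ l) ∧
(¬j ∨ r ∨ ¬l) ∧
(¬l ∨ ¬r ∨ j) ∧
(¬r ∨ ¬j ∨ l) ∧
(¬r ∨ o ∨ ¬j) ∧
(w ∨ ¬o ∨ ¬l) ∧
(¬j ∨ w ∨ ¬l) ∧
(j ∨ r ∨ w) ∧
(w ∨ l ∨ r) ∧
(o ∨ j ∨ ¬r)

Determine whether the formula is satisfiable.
Yes

Yes, the formula is satisfiable.

One satisfying assignment is: w=True, l=False, o=False, r=False, j=False

Verification: With this assignment, all 20 clauses evaluate to true.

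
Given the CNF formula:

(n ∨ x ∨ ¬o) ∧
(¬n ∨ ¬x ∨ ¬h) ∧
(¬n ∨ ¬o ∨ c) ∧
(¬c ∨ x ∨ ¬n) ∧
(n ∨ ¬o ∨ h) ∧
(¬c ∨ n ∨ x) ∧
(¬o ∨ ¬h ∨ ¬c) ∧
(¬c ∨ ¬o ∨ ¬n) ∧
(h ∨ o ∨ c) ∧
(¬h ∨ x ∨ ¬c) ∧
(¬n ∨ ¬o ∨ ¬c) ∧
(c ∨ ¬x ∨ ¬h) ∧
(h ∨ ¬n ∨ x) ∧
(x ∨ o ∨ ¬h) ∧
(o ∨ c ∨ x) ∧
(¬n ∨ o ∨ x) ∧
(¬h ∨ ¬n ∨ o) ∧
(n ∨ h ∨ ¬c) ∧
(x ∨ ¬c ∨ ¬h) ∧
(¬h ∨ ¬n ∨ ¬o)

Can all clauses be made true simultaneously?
Yes

Yes, the formula is satisfiable.

One satisfying assignment is: x=True, c=True, n=True, h=False, o=False

Verification: With this assignment, all 20 clauses evaluate to true.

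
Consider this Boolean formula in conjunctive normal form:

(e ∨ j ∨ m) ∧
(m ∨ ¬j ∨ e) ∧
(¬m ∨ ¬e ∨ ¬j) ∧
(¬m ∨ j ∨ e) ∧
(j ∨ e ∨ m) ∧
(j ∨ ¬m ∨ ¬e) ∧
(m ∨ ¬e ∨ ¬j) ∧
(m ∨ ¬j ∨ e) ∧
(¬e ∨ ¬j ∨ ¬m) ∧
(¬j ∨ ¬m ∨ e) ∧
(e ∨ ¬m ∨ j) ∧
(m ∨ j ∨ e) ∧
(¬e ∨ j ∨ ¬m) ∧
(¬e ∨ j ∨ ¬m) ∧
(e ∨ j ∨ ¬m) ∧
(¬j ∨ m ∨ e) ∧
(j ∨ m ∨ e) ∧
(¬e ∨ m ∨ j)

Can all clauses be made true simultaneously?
No

No, the formula is not satisfiable.

No assignment of truth values to the variables can make all 18 clauses true simultaneously.

The formula is UNSAT (unsatisfiable).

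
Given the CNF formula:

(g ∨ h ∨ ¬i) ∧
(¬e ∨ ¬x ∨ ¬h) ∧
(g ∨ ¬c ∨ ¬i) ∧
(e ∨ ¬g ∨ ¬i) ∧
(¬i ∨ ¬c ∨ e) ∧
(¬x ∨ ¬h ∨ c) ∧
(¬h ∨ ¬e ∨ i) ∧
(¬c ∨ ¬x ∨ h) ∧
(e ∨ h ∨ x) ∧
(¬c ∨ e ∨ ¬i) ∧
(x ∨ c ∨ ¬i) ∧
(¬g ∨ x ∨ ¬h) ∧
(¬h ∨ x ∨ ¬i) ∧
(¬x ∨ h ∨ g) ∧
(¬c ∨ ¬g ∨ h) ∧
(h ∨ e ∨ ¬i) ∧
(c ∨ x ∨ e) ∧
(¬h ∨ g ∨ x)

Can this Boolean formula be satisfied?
Yes

Yes, the formula is satisfiable.

One satisfying assignment is: g=False, c=False, x=False, i=False, h=False, e=True

Verification: With this assignment, all 18 clauses evaluate to true.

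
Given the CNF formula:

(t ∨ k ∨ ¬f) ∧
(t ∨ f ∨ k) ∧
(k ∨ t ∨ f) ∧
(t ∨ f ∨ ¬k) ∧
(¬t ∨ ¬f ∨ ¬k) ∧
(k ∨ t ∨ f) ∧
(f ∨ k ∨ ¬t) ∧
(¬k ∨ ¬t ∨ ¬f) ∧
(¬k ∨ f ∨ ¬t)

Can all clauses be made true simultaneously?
Yes

Yes, the formula is satisfiable.

One satisfying assignment is: k=False, f=True, t=True

Verification: With this assignment, all 9 clauses evaluate to true.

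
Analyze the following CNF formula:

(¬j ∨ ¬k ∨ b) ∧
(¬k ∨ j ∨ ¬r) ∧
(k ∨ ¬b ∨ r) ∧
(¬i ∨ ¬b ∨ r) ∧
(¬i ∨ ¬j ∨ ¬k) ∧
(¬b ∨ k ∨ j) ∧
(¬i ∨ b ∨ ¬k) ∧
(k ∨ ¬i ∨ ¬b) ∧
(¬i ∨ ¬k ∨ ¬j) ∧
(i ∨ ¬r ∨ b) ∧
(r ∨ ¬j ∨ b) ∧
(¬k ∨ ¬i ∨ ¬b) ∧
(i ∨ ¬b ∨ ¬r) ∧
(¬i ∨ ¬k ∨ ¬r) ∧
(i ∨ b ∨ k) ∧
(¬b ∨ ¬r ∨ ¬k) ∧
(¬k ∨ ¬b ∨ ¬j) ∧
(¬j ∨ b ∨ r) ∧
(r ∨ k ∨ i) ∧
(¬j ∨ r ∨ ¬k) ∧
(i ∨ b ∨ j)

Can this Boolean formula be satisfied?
Yes

Yes, the formula is satisfiable.

One satisfying assignment is: b=False, r=False, k=False, i=True, j=False

Verification: With this assignment, all 21 clauses evaluate to true.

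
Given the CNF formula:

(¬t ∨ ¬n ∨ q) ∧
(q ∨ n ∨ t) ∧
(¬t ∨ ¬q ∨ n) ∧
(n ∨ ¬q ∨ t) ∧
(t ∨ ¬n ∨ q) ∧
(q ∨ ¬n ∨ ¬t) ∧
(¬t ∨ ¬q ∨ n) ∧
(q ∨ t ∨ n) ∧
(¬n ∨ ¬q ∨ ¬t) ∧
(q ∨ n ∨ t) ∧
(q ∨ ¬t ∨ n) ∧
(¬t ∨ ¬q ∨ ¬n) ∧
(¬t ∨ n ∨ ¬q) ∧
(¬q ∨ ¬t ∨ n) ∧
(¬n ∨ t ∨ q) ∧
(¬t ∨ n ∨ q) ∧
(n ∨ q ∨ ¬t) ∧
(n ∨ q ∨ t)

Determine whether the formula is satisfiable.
Yes

Yes, the formula is satisfiable.

One satisfying assignment is: n=True, t=False, q=True

Verification: With this assignment, all 18 clauses evaluate to true.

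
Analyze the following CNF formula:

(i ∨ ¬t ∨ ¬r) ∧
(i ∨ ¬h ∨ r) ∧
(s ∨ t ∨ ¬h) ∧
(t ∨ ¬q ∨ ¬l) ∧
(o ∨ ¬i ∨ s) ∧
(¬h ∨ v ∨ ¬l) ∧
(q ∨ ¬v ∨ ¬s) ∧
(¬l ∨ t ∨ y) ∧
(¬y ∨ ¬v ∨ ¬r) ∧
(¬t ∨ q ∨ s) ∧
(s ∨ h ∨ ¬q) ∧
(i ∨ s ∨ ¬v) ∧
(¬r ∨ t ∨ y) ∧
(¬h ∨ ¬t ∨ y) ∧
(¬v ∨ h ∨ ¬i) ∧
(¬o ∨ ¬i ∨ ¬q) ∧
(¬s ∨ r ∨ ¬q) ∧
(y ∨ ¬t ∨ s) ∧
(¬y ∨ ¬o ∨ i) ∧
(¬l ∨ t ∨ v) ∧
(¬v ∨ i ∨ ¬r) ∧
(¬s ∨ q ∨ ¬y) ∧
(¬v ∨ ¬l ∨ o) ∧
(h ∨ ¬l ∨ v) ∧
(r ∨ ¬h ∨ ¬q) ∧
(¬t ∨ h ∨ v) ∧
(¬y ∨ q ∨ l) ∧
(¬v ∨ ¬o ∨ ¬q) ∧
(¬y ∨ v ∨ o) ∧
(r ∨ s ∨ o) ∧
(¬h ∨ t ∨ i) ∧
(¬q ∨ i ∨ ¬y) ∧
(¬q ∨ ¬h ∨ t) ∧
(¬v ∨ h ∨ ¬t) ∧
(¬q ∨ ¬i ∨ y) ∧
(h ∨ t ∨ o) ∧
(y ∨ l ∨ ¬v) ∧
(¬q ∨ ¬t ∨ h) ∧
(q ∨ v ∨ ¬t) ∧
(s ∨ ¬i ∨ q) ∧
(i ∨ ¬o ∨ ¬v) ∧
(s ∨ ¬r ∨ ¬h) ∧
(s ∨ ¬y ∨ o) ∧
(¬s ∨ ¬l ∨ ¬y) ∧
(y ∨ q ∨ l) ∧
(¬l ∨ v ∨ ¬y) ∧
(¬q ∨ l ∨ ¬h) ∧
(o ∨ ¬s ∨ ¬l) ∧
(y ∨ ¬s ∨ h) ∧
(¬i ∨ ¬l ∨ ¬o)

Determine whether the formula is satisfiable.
No

No, the formula is not satisfiable.

No assignment of truth values to the variables can make all 50 clauses true simultaneously.

The formula is UNSAT (unsatisfiable).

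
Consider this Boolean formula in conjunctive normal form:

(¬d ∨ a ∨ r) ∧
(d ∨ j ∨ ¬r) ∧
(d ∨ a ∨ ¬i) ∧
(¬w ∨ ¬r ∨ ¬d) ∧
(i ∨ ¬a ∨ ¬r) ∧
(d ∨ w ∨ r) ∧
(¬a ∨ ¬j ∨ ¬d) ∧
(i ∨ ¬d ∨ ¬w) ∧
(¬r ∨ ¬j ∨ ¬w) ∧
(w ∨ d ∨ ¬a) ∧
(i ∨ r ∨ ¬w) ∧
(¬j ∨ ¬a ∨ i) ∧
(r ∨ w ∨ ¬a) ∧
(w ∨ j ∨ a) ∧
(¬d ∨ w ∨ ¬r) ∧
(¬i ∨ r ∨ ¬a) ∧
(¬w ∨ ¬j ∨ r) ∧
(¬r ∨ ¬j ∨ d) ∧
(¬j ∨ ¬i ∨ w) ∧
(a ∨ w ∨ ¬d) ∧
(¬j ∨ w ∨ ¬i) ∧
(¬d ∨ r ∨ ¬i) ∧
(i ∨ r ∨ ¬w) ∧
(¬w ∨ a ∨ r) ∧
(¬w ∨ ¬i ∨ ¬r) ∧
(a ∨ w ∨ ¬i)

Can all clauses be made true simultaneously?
No

No, the formula is not satisfiable.

No assignment of truth values to the variables can make all 26 clauses true simultaneously.

The formula is UNSAT (unsatisfiable).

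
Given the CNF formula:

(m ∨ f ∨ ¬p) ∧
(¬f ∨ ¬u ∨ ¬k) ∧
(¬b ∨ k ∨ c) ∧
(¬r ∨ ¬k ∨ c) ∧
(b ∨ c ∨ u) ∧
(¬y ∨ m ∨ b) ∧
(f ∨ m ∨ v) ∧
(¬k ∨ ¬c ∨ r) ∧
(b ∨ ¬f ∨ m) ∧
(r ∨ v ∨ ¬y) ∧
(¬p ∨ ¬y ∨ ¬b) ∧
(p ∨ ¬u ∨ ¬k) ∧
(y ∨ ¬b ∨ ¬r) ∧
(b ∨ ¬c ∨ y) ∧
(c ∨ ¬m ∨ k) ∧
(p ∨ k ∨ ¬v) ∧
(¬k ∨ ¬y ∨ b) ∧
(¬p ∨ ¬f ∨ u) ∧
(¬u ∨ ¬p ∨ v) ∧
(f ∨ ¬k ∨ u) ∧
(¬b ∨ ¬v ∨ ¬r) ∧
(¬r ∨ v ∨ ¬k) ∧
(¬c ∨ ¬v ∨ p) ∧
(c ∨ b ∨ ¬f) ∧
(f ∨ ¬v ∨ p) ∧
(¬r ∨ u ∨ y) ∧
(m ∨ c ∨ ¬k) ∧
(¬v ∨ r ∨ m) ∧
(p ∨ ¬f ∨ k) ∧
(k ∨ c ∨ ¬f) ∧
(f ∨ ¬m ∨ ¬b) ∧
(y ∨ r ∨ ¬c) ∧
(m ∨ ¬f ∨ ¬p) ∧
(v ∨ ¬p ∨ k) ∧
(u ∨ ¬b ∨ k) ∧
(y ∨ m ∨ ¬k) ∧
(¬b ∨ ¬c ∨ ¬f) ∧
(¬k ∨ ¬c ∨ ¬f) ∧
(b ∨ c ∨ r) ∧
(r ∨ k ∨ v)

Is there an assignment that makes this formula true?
Yes

Yes, the formula is satisfiable.

One satisfying assignment is: y=False, f=True, k=True, b=True, m=True, c=False, r=False, u=False, p=False, v=False

Verification: With this assignment, all 40 clauses evaluate to true.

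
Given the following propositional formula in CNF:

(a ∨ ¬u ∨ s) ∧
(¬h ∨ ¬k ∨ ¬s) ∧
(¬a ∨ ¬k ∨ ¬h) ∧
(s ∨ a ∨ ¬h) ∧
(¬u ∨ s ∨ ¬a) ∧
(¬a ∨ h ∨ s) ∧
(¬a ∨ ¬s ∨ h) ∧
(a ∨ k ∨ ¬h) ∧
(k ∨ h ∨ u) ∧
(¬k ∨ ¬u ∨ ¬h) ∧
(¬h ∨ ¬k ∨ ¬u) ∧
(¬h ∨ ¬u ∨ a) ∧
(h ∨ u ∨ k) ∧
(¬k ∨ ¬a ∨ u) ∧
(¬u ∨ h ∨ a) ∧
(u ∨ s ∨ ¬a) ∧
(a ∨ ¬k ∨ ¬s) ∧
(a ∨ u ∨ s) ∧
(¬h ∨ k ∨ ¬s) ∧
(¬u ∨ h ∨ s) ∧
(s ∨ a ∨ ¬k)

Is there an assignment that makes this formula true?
No

No, the formula is not satisfiable.

No assignment of truth values to the variables can make all 21 clauses true simultaneously.

The formula is UNSAT (unsatisfiable).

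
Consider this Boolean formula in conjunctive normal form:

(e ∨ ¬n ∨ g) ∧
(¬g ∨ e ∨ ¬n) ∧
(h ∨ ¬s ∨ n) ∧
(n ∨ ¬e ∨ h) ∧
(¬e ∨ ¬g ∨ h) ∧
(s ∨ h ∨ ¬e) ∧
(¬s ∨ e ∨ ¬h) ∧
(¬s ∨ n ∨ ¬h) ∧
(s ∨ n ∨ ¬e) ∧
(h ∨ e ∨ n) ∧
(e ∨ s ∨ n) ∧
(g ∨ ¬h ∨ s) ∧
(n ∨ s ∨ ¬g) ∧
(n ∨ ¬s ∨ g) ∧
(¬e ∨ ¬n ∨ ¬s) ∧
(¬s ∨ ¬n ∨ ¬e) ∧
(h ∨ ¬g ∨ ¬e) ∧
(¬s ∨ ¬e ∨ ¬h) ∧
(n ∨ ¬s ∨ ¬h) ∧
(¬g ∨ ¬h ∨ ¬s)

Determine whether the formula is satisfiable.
Yes

Yes, the formula is satisfiable.

One satisfying assignment is: h=True, s=False, g=True, e=True, n=True

Verification: With this assignment, all 20 clauses evaluate to true.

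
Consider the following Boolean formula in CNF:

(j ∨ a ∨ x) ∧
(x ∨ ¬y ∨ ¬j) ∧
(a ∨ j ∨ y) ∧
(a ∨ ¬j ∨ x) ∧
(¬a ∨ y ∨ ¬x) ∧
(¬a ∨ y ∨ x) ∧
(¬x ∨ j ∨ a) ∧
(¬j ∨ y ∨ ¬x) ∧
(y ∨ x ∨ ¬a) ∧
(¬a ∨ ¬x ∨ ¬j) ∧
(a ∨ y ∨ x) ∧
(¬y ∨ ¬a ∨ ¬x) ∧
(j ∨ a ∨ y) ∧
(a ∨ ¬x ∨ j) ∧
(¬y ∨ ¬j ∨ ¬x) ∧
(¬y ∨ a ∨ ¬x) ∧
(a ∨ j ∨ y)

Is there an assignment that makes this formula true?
Yes

Yes, the formula is satisfiable.

One satisfying assignment is: y=True, a=True, x=False, j=False

Verification: With this assignment, all 17 clauses evaluate to true.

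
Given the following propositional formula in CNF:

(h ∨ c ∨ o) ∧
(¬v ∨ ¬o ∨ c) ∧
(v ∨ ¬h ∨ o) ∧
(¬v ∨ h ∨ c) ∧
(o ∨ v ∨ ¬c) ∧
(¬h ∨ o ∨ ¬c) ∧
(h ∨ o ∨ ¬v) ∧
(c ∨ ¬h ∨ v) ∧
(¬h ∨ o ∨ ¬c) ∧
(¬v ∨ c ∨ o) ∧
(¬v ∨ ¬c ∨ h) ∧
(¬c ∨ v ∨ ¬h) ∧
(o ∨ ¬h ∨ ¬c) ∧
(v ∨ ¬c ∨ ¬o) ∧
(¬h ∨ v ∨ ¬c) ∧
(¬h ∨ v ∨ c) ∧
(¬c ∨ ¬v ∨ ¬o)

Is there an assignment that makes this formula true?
Yes

Yes, the formula is satisfiable.

One satisfying assignment is: o=True, v=False, c=False, h=False

Verification: With this assignment, all 17 clauses evaluate to true.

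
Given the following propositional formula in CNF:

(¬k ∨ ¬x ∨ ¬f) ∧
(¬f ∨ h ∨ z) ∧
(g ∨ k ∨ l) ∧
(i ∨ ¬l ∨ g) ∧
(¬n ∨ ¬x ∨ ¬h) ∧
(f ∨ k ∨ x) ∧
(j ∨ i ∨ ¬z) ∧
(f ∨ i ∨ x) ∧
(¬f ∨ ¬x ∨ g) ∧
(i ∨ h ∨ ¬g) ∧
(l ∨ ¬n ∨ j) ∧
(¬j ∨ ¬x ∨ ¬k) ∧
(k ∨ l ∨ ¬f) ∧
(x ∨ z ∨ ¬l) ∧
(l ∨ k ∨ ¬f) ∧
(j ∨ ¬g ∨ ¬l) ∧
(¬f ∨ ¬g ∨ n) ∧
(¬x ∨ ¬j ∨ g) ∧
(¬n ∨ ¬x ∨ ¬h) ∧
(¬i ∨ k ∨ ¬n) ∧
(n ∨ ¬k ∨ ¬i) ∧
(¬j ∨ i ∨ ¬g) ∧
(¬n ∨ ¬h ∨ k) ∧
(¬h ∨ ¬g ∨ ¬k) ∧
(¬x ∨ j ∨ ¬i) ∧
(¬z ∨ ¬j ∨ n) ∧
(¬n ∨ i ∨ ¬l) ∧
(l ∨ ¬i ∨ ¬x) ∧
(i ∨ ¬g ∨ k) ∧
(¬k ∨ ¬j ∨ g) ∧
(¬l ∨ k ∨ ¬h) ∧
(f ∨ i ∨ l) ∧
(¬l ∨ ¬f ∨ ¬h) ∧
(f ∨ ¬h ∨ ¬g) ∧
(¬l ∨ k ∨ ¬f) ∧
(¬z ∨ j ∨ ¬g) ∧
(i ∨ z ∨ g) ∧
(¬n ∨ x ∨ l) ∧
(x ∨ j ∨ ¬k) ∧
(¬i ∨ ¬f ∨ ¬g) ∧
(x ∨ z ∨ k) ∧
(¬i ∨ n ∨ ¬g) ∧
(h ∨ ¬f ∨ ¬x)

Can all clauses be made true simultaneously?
Yes

Yes, the formula is satisfiable.

One satisfying assignment is: l=True, x=False, i=True, k=True, n=True, h=False, z=True, f=False, g=True, j=True

Verification: With this assignment, all 43 clauses evaluate to true.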